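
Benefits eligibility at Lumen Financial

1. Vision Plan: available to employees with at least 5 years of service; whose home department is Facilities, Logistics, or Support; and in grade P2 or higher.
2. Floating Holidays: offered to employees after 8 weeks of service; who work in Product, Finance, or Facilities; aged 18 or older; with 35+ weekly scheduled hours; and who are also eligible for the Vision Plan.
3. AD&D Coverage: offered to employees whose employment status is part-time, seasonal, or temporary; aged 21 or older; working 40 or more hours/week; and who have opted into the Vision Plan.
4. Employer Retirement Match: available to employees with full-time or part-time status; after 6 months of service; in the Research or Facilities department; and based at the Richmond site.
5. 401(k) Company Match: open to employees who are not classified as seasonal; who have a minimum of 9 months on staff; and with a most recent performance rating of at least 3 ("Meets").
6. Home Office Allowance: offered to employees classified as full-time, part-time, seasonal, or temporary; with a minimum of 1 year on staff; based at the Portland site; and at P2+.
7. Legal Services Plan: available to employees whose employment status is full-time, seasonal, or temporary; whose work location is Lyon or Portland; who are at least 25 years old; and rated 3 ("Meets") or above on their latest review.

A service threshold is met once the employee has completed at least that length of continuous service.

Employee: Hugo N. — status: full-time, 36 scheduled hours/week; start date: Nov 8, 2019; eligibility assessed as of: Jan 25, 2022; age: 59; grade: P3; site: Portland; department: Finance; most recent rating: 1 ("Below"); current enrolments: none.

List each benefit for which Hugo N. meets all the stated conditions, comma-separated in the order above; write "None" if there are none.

Service from Nov 8, 2019 to Jan 25, 2022: 809 days.
Vision Plan — service 809 days < 5 years (≈1825 days) ✗ → not eligible.
Floating Holidays — service 809 days ≥ 8 weeks (≈56 days) ✓; dept Finance ✓; age 59 ≥ 18 ✓; 36 hrs/wk ≥ 35 ✓; not eligible for Vision Plan ✗ → not eligible.
AD&D Coverage — status full-time ✗ (requires part-time, seasonal, or temporary) → not eligible.
Employer Retirement Match — status full-time ✓; service 809 days ≥ 6 months (≈180 days) ✓; dept Finance ✗ → not eligible.
401(k) Company Match — status full-time ✓ (not excluded); service 809 days ≥ 9 months (≈270 days) ✓; rating 1 < 3 ✗ → not eligible.
Home Office Allowance — status full-time ✓; service 809 days ≥ 1 year (≈365 days) ✓; site Portland ✓; grade P3 ≥ P2 ✓ → eligible.
Legal Services Plan — status full-time ✓; site Portland ✓; age 59 ≥ 25 ✓; rating 1 < 3 ✗ → not eligible.

Home Office Allowance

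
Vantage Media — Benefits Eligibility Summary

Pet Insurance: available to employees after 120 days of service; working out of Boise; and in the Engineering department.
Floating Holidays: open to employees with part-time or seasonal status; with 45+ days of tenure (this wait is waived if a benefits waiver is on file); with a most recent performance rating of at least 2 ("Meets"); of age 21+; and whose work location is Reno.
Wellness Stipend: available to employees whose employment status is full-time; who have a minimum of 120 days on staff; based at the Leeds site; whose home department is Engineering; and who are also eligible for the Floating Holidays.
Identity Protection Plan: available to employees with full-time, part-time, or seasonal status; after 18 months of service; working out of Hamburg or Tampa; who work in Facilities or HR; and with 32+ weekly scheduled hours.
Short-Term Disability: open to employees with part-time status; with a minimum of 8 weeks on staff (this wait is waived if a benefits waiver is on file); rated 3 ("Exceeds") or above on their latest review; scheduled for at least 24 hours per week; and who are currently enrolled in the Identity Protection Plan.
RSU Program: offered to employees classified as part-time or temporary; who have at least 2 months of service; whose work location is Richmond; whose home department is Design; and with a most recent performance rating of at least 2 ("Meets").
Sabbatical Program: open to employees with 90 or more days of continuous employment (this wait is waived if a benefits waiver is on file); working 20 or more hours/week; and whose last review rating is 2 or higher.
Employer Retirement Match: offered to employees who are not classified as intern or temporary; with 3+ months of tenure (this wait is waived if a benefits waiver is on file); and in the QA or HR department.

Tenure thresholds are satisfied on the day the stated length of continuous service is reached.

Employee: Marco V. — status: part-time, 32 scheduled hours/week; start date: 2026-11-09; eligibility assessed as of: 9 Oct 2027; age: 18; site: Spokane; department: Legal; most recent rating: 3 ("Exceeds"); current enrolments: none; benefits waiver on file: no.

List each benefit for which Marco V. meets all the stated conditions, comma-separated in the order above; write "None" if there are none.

Service from 2026-11-09 to 9 Oct 2027: 334 days.
Pet Insurance — service 334 days ≥ 120 days ✓; site Spokane ✗ (not Boise) → not eligible.
Floating Holidays — status part-time ✓; no waiver, service 334 days ≥ 45 days ✓; rating 3 ≥ 2 ✓; age 18 < 21 ✗ → not eligible.
Wellness Stipend — status part-time ✗ (requires full-time) → not eligible.
Identity Protection Plan — status part-time ✓; service 334 days < 18 months (≈540 days) ✗ → not eligible.
Short-Term Disability — status part-time ✓; no waiver, service 334 days ≥ 8 weeks (≈56 days) ✓; rating 3 ≥ 3 ✓; 32 hrs/wk ≥ 24 ✓; not enrolled in Identity Protection Plan ✗ → not eligible.
RSU Program — status part-time ✓; service 334 days ≥ 2 months (≈60 days) ✓; site Spokane ✗ (not Richmond) → not eligible.
Sabbatical Program — no waiver, service 334 days ≥ 90 days ✓; 32 hrs/wk ≥ 20 ✓; rating 3 ≥ 2 ✓ → eligible.
Employer Retirement Match — status part-time ✓ (not excluded); no waiver, service 334 days ≥ 3 months (≈90 days) ✓; dept Legal ✗ → not eligible.

Sabbatical Program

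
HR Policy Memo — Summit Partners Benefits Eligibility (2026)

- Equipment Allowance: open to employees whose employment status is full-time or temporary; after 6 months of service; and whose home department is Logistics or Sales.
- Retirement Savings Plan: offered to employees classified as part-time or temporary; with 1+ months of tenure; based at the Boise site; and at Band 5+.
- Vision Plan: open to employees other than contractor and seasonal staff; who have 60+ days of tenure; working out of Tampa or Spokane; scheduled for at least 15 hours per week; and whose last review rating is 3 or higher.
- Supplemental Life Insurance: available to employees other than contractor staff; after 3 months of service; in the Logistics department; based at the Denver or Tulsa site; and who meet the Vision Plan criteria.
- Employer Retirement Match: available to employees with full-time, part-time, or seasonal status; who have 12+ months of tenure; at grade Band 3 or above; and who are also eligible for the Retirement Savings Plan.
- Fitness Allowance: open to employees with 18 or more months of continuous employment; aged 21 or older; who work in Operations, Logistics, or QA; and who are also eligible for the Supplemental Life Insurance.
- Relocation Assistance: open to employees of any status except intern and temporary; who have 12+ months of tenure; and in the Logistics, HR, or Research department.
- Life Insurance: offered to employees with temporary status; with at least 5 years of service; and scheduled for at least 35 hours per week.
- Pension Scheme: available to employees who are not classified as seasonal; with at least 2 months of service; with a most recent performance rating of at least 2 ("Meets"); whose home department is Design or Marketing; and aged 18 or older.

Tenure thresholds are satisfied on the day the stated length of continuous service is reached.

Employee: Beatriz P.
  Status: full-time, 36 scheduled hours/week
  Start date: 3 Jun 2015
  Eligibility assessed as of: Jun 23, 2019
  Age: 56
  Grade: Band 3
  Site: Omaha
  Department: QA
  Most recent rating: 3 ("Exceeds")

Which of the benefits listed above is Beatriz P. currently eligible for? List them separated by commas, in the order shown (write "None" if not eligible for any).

None

Service from 3 Jun 2015 to Jun 23, 2019: 1481 days.
Equipment Allowance — status full-time ✓; service 1481 days ≥ 6 months (≈180 days) ✓; dept QA ✗ → not eligible.
Retirement Savings Plan — status full-time ✗ (requires part-time or temporary) → not eligible.
Vision Plan — status full-time ✓ (not excluded); service 1481 days ≥ 60 days ✓; site Omaha ✗ (not Tampa or Spokane) → not eligible.
Supplemental Life Insurance — status full-time ✓ (not excluded); service 1481 days ≥ 3 months (≈90 days) ✓; dept QA ✗ → not eligible.
Employer Retirement Match — status full-time ✓; service 1481 days ≥ 12 months (≈360 days) ✓; grade Band 3 ≥ Band 3 ✓; not eligible for Retirement Savings Plan ✗ → not eligible.
Fitness Allowance — service 1481 days ≥ 18 months (≈540 days) ✓; age 56 ≥ 21 ✓; dept QA ✓; not eligible for Supplemental Life Insurance ✗ → not eligible.
Relocation Assistance — status full-time ✓ (not excluded); service 1481 days ≥ 12 months (≈360 days) ✓; dept QA ✗ → not eligible.
Life Insurance — status full-time ✗ (requires temporary) → not eligible.
Pension Scheme — status full-time ✓ (not excluded); service 1481 days ≥ 2 months (≈60 days) ✓; rating 3 ≥ 2 ✓; dept QA ✗ → not eligible.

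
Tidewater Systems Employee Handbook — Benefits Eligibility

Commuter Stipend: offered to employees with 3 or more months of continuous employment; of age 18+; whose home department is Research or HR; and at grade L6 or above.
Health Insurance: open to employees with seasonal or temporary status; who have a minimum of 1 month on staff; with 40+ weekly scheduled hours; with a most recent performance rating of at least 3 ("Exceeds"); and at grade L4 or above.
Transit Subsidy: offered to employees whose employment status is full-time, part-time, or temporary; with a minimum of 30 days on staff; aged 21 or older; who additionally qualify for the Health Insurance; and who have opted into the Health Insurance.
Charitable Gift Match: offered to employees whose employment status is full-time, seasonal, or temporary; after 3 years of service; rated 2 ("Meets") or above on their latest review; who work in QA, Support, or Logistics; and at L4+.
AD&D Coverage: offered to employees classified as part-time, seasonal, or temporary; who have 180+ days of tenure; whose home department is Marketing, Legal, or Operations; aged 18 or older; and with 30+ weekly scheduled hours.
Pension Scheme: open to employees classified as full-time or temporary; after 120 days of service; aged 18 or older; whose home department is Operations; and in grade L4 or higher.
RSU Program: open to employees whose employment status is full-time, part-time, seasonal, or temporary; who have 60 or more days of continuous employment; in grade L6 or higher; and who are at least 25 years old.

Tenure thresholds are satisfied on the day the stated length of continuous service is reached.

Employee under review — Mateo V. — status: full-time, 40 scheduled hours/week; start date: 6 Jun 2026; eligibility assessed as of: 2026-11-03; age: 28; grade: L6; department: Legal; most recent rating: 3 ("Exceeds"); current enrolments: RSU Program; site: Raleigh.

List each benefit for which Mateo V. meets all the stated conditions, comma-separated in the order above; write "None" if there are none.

RSU Program

Service from 6 Jun 2026 to 2026-11-03: 150 days.
Commuter Stipend — service 150 days ≥ 3 months (≈90 days) ✓; age 28 ≥ 18 ✓; dept Legal ✗ → not eligible.
Health Insurance — status full-time ✗ (requires seasonal or temporary) → not eligible.
Transit Subsidy — status full-time ✓; service 150 days ≥ 30 days ✓; age 28 ≥ 21 ✓; not eligible for Health Insurance ✗ → not eligible.
Charitable Gift Match — status full-time ✓; service 150 days < 3 years (≈1095 days) ✗ → not eligible.
AD&D Coverage — status full-time ✗ (requires part-time, seasonal, or temporary) → not eligible.
Pension Scheme — status full-time ✓; service 150 days ≥ 120 days ✓; age 28 ≥ 18 ✓; dept Legal ✗ → not eligible.
RSU Program — status full-time ✓; service 150 days ≥ 60 days ✓; grade L6 ≥ L6 ✓; age 28 ≥ 25 ✓ → eligible.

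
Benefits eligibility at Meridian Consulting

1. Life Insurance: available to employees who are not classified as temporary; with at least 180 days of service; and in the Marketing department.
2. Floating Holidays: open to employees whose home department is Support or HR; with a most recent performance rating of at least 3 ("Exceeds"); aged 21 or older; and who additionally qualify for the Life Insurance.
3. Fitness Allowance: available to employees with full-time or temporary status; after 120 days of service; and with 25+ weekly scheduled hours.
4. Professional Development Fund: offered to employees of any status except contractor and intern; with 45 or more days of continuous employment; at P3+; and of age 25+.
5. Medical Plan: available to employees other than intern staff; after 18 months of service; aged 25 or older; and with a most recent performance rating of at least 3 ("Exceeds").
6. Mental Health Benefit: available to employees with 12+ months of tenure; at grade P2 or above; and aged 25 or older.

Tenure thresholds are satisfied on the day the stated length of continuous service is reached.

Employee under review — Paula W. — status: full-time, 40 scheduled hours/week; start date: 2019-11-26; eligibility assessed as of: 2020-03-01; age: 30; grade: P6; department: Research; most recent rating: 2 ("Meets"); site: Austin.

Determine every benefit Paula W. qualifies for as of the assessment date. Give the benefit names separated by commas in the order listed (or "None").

Service from 2019-11-26 to 2020-03-01: 96 days.
Life Insurance — status full-time ✓ (not excluded); service 96 days < 180 days ✗ → not eligible.
Floating Holidays — dept Research ✗ → not eligible.
Fitness Allowance — status full-time ✓; service 96 days < 120 days ✗ → not eligible.
Professional Development Fund — status full-time ✓ (not excluded); service 96 days ≥ 45 days ✓; grade P6 ≥ P3 ✓; age 30 ≥ 25 ✓ → eligible.
Medical Plan — status full-time ✓ (not excluded); service 96 days < 18 months (≈540 days) ✗ → not eligible.
Mental Health Benefit — service 96 days < 12 months (≈360 days) ✗ → not eligible.

Professional Development Fund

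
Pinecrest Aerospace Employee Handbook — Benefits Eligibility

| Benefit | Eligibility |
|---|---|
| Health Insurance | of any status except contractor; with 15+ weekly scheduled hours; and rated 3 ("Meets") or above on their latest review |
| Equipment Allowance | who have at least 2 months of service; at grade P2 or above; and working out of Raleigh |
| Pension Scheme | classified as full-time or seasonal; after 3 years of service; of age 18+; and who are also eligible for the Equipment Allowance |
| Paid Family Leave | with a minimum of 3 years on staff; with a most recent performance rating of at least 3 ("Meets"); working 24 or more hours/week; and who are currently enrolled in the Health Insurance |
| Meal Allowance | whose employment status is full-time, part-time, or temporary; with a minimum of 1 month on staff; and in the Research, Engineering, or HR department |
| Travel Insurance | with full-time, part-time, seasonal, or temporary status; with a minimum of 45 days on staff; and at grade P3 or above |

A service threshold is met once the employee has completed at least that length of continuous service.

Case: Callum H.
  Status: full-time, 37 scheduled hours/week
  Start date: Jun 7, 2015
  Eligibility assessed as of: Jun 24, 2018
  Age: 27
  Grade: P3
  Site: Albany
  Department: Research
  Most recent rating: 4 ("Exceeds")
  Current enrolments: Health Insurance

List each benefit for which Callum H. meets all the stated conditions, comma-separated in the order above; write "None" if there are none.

Service from Jun 7, 2015 to Jun 24, 2018: 1113 days.
Health Insurance — status full-time ✓ (not excluded); 37 hrs/wk ≥ 15 ✓; rating 4 ≥ 3 ✓ → eligible.
Equipment Allowance — service 1113 days ≥ 2 months (≈60 days) ✓; grade P3 ≥ P2 ✓; site Albany ✗ (not Raleigh) → not eligible.
Pension Scheme — status full-time ✓; service 1113 days ≥ 3 years (≈1095 days) ✓; age 27 ≥ 18 ✓; not eligible for Equipment Allowance ✗ → not eligible.
Paid Family Leave — service 1113 days ≥ 3 years (≈1095 days) ✓; rating 4 ≥ 3 ✓; 37 hrs/wk ≥ 24 ✓; enrolled in Health Insurance ✓ → eligible.
Meal Allowance — status full-time ✓; service 1113 days ≥ 1 month (≈30 days) ✓; dept Research ✓ → eligible.
Travel Insurance — status full-time ✓; service 1113 days ≥ 45 days ✓; grade P3 ≥ P3 ✓ → eligible.

Health Insurance, Paid Family Leave, Meal Allowance, Travel Insurance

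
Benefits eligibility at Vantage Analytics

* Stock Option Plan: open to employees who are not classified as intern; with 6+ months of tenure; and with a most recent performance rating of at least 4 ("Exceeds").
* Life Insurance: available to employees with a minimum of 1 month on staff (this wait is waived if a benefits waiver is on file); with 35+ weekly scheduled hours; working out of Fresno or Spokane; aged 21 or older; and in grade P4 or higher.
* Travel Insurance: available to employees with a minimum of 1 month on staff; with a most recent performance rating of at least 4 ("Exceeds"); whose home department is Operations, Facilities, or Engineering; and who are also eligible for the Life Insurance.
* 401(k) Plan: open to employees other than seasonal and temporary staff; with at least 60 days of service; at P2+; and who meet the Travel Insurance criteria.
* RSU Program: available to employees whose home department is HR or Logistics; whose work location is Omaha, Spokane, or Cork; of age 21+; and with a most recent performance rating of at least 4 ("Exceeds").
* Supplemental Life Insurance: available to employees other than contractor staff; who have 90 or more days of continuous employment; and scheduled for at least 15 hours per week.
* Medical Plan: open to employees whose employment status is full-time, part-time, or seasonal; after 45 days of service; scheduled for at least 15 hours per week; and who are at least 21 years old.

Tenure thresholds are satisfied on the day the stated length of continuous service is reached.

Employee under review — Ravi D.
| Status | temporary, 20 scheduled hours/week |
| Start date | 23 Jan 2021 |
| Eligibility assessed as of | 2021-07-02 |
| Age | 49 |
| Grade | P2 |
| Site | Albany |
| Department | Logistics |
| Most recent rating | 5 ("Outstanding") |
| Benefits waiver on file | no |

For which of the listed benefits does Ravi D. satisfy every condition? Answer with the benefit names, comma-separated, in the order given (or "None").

Supplemental Life Insurance

Service from 23 Jan 2021 to 2021-07-02: 160 days.
Stock Option Plan — status temporary ✓ (not excluded); service 160 days < 6 months (≈180 days) ✗ → not eligible.
Life Insurance — no waiver, service 160 days ≥ 1 month (≈30 days) ✓; 20 hrs/wk < 35 ✗ → not eligible.
Travel Insurance — service 160 days ≥ 1 month (≈30 days) ✓; rating 5 ≥ 4 ✓; dept Logistics ✗ → not eligible.
401(k) Plan — status temporary ✗ (excluded) → not eligible.
RSU Program — dept Logistics ✓; site Albany ✗ (not Omaha, Spokane, or Cork) → not eligible.
Supplemental Life Insurance — status temporary ✓ (not excluded); service 160 days ≥ 90 days ✓; 20 hrs/wk ≥ 15 ✓ → eligible.
Medical Plan — status temporary ✗ (requires full-time, part-time, or seasonal) → not eligible.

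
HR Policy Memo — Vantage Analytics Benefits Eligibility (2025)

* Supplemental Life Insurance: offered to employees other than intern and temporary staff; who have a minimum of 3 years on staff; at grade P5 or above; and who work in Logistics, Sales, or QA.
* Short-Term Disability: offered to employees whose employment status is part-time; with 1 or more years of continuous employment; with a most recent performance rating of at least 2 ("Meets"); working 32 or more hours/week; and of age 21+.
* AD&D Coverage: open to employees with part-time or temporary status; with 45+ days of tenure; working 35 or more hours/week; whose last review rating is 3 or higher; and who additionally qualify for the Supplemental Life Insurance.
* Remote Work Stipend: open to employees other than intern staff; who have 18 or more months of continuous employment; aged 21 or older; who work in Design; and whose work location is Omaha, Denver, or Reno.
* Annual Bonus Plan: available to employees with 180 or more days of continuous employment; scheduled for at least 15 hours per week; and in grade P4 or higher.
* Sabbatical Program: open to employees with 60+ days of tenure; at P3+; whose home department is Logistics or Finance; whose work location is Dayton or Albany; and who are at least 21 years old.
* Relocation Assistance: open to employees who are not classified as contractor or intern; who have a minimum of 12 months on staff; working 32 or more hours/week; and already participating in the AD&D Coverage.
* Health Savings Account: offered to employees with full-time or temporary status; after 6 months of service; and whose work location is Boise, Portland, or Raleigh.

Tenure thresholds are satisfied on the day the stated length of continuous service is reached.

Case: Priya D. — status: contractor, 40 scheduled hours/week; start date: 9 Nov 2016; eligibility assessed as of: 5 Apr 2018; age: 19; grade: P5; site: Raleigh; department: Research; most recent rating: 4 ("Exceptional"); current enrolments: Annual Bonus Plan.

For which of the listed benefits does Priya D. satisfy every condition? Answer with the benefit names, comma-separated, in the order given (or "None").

Annual Bonus Plan

Service from 9 Nov 2016 to 5 Apr 2018: 512 days.
Supplemental Life Insurance — status contractor ✓ (not excluded); service 512 days < 3 years (≈1095 days) ✗ → not eligible.
Short-Term Disability — status contractor ✗ (requires part-time) → not eligible.
AD&D Coverage — status contractor ✗ (requires part-time or temporary) → not eligible.
Remote Work Stipend — status contractor ✓ (not excluded); service 512 days < 18 months (≈540 days) ✗ → not eligible.
Annual Bonus Plan — service 512 days ≥ 180 days ✓; 40 hrs/wk ≥ 15 ✓; grade P5 ≥ P4 ✓ → eligible.
Sabbatical Program — service 512 days ≥ 60 days ✓; grade P5 ≥ P3 ✓; dept Research ✗ → not eligible.
Relocation Assistance — status contractor ✗ (excluded) → not eligible.
Health Savings Account — status contractor ✗ (requires full-time or temporary) → not eligible.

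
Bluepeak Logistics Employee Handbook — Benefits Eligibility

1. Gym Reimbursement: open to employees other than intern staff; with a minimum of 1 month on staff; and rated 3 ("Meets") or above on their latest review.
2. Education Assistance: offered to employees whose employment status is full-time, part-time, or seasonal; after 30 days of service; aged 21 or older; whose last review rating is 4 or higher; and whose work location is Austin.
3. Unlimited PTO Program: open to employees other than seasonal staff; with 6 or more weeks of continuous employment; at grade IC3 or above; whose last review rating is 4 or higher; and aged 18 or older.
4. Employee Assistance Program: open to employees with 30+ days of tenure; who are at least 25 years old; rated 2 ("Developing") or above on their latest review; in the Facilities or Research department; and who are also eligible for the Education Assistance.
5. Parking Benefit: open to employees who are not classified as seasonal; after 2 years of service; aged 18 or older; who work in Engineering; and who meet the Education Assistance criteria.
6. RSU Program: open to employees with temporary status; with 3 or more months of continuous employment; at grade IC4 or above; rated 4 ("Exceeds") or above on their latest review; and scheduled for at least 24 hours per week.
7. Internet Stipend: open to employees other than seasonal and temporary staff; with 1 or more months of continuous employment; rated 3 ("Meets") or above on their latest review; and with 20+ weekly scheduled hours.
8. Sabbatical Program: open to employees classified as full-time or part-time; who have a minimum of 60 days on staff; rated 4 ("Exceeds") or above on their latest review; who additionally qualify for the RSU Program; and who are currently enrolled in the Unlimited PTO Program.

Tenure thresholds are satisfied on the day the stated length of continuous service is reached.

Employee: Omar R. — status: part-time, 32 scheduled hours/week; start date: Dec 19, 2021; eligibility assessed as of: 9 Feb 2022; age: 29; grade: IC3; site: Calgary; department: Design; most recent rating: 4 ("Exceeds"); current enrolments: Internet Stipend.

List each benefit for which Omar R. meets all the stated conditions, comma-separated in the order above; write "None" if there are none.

Service from Dec 19, 2021 to 9 Feb 2022: 52 days.
Gym Reimbursement — status part-time ✓ (not excluded); service 52 days ≥ 1 month (≈30 days) ✓; rating 4 ≥ 3 ✓ → eligible.
Education Assistance — status part-time ✓; service 52 days ≥ 30 days ✓; age 29 ≥ 21 ✓; rating 4 ≥ 4 ✓; site Calgary ✗ (not Austin) → not eligible.
Unlimited PTO Program — status part-time ✓ (not excluded); service 52 days ≥ 6 weeks (≈42 days) ✓; grade IC3 ≥ IC3 ✓; rating 4 ≥ 4 ✓; age 29 ≥ 18 ✓ → eligible.
Employee Assistance Program — service 52 days ≥ 30 days ✓; age 29 ≥ 25 ✓; rating 4 ≥ 2 ✓; dept Design ✗ → not eligible.
Parking Benefit — status part-time ✓ (not excluded); service 52 days < 2 years (≈730 days) ✗ → not eligible.
RSU Program — status part-time ✗ (requires temporary) → not eligible.
Internet Stipend — status part-time ✓ (not excluded); service 52 days ≥ 1 month (≈30 days) ✓; rating 4 ≥ 3 ✓; 32 hrs/wk ≥ 20 ✓ → eligible.
Sabbatical Program — status part-time ✓; service 52 days < 60 days ✗ → not eligible.

Gym Reimbursement, Unlimited PTO Program, Internet Stipend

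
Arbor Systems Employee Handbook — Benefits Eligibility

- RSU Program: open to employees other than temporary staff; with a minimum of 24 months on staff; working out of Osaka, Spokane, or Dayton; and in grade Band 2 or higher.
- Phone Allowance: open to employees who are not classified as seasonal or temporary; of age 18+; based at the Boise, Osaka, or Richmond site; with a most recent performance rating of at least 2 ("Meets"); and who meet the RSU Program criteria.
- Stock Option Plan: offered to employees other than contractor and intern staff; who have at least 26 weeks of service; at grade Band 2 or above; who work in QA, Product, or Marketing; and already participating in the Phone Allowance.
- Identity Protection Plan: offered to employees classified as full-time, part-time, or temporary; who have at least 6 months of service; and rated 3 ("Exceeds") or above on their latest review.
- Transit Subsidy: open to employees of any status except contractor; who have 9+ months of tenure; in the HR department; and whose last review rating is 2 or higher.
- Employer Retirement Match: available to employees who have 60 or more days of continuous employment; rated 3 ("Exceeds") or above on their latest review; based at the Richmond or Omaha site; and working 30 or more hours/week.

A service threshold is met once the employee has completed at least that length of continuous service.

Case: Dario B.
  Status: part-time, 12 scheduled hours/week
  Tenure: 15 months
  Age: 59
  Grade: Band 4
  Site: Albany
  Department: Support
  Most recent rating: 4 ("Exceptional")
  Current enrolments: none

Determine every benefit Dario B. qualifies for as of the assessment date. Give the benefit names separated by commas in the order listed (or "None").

Identity Protection Plan

RSU Program — status part-time ✓ (not excluded); service 15 months < 24 months ✗ → not eligible.
Phone Allowance — status part-time ✓ (not excluded); age 59 ≥ 18 ✓; site Albany ✗ (not Boise, Osaka, or Richmond) → not eligible.
Stock Option Plan — status part-time ✓ (not excluded); service 15 months ≥ 26 weeks (≈182 days) ✓; grade Band 4 ≥ Band 2 ✓; dept Support ✗ → not eligible.
Identity Protection Plan — status part-time ✓; service 15 months ≥ 6 months ✓; rating 4 ≥ 3 ✓ → eligible.
Transit Subsidy — status part-time ✓ (not excluded); service 15 months ≥ 9 months ✓; dept Support ✗ → not eligible.
Employer Retirement Match — service 15 months ≥ 60 days ✓; rating 4 ≥ 3 ✓; site Albany ✗ (not Richmond or Omaha) → not eligible.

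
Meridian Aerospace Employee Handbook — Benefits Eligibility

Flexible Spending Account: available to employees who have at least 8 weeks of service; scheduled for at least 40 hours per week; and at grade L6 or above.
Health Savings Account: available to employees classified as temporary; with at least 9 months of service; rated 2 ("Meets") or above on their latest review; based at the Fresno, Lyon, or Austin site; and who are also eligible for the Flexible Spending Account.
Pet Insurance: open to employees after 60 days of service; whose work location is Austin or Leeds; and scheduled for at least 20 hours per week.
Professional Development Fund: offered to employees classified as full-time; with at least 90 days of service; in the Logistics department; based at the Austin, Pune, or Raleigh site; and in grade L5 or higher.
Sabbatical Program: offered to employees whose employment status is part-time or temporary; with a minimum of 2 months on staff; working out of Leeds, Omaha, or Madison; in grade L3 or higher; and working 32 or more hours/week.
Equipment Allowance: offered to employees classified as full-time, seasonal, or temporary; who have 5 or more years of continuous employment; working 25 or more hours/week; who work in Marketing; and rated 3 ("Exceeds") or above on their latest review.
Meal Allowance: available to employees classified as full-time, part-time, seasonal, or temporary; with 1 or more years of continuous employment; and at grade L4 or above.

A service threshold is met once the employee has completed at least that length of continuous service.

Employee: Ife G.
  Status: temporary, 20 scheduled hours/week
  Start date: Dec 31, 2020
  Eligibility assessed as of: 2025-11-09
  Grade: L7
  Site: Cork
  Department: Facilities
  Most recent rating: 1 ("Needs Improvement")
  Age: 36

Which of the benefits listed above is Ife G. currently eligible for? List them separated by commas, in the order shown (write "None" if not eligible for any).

Service from Dec 31, 2020 to 2025-11-09: 1774 days.
Flexible Spending Account — service 1774 days ≥ 8 weeks (≈56 days) ✓; 20 hrs/wk < 40 ✗ → not eligible.
Health Savings Account — status temporary ✓; service 1774 days ≥ 9 months (≈270 days) ✓; rating 1 < 2 ✗ → not eligible.
Pet Insurance — service 1774 days ≥ 60 days ✓; site Cork ✗ (not Austin or Leeds) → not eligible.
Professional Development Fund — status temporary ✗ (requires full-time) → not eligible.
Sabbatical Program — status temporary ✓; service 1774 days ≥ 2 months (≈60 days) ✓; site Cork ✗ (not Leeds, Omaha, or Madison) → not eligible.
Equipment Allowance — status temporary ✓; service 1774 days < 5 years (≈1825 days) ✗ → not eligible.
Meal Allowance — status temporary ✓; service 1774 days ≥ 1 year (≈365 days) ✓; grade L7 ≥ L4 ✓ → eligible.

Meal Allowance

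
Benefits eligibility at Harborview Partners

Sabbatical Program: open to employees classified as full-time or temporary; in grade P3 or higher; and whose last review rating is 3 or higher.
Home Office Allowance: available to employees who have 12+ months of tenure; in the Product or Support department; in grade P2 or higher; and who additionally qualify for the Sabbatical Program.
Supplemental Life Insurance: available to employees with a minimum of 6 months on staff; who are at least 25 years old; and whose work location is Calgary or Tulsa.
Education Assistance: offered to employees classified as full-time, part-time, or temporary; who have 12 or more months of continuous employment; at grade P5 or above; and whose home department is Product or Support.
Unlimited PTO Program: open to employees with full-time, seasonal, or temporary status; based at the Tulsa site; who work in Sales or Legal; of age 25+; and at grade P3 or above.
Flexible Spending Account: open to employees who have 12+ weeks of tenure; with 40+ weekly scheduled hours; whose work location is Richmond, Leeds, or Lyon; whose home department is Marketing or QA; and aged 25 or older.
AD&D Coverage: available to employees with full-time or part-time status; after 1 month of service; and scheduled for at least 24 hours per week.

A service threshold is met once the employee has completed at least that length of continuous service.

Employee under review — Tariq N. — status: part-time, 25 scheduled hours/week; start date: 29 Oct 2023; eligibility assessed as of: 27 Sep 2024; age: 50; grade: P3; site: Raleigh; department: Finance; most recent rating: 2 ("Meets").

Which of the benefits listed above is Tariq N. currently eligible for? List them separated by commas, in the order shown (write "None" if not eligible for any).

AD&D Coverage

Service from 29 Oct 2023 to 27 Sep 2024: 334 days.
Sabbatical Program — status part-time ✗ (requires full-time or temporary) → not eligible.
Home Office Allowance — service 334 days < 12 months (≈360 days) ✗ → not eligible.
Supplemental Life Insurance — service 334 days ≥ 6 months (≈180 days) ✓; age 50 ≥ 25 ✓; site Raleigh ✗ (not Calgary or Tulsa) → not eligible.
Education Assistance — status part-time ✓; service 334 days < 12 months (≈360 days) ✗ → not eligible.
Unlimited PTO Program — status part-time ✗ (requires full-time, seasonal, or temporary) → not eligible.
Flexible Spending Account — service 334 days ≥ 12 weeks (≈84 days) ✓; 25 hrs/wk < 40 ✗ → not eligible.
AD&D Coverage — status part-time ✓; service 334 days ≥ 1 month (≈30 days) ✓; 25 hrs/wk ≥ 24 ✓ → eligible.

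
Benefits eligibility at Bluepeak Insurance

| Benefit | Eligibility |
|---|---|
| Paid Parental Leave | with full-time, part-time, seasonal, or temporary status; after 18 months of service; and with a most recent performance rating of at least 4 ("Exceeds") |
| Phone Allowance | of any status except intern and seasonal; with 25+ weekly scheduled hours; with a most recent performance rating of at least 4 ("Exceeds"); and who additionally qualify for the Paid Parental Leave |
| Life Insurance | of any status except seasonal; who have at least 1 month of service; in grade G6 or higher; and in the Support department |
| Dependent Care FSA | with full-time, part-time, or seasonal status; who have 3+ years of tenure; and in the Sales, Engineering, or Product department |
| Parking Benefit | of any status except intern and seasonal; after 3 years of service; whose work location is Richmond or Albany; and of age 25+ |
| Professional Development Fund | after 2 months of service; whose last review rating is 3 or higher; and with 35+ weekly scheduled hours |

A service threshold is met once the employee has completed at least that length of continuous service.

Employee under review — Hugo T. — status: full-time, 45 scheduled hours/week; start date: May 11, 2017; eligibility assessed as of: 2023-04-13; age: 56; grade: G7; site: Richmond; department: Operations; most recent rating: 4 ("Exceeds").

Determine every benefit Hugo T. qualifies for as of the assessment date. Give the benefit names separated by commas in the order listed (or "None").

Service from May 11, 2017 to 2023-04-13: 2163 days.
Paid Parental Leave — status full-time ✓; service 2163 days ≥ 18 months (≈540 days) ✓; rating 4 ≥ 4 ✓ → eligible.
Phone Allowance — status full-time ✓ (not excluded); 45 hrs/wk ≥ 25 ✓; rating 4 ≥ 4 ✓; eligible for Paid Parental Leave ✓ → eligible.
Life Insurance — status full-time ✓ (not excluded); service 2163 days ≥ 1 month (≈30 days) ✓; grade G7 ≥ G6 ✓; dept Operations ✗ → not eligible.
Dependent Care FSA — status full-time ✓; service 2163 days ≥ 3 years (≈1095 days) ✓; dept Operations ✗ → not eligible.
Parking Benefit — status full-time ✓ (not excluded); service 2163 days ≥ 3 years (≈1095 days) ✓; site Richmond ✓; age 56 ≥ 25 ✓ → eligible.
Professional Development Fund — service 2163 days ≥ 2 months (≈60 days) ✓; rating 4 ≥ 3 ✓; 45 hrs/wk ≥ 35 ✓ → eligible.

Paid Parental Leave, Phone Allowance, Parking Benefit, Professional Development Fund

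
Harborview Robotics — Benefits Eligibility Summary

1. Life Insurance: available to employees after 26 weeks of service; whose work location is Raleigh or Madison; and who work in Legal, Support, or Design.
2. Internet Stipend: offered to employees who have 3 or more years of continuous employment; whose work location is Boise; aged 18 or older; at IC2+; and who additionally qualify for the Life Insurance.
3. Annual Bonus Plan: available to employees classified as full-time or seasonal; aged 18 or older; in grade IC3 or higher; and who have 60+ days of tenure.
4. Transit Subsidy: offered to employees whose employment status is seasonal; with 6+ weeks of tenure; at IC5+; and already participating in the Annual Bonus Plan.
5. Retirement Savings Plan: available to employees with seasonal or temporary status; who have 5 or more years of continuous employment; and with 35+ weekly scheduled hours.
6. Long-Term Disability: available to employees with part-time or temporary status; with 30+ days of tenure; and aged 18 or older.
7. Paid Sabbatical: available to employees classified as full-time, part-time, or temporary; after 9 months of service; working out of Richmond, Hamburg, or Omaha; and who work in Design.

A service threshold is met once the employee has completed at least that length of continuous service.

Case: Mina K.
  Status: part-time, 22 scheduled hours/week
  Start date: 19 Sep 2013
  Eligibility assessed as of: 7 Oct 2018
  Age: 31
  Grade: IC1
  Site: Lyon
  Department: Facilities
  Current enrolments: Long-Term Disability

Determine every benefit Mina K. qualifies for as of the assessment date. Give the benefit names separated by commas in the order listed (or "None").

Service from 19 Sep 2013 to 7 Oct 2018: 1844 days.
Life Insurance — service 1844 days ≥ 26 weeks (≈182 days) ✓; site Lyon ✗ (not Raleigh or Madison) → not eligible.
Internet Stipend — service 1844 days ≥ 3 years (≈1095 days) ✓; site Lyon ✗ (not Boise) → not eligible.
Annual Bonus Plan — status part-time ✗ (requires full-time or seasonal) → not eligible.
Transit Subsidy — status part-time ✗ (requires seasonal) → not eligible.
Retirement Savings Plan — status part-time ✗ (requires seasonal or temporary) → not eligible.
Long-Term Disability — status part-time ✓; service 1844 days ≥ 30 days ✓; age 31 ≥ 18 ✓ → eligible.
Paid Sabbatical — status part-time ✓; service 1844 days ≥ 9 months (≈270 days) ✓; site Lyon ✗ (not Richmond, Hamburg, or Omaha) → not eligible.

Long-Term Disability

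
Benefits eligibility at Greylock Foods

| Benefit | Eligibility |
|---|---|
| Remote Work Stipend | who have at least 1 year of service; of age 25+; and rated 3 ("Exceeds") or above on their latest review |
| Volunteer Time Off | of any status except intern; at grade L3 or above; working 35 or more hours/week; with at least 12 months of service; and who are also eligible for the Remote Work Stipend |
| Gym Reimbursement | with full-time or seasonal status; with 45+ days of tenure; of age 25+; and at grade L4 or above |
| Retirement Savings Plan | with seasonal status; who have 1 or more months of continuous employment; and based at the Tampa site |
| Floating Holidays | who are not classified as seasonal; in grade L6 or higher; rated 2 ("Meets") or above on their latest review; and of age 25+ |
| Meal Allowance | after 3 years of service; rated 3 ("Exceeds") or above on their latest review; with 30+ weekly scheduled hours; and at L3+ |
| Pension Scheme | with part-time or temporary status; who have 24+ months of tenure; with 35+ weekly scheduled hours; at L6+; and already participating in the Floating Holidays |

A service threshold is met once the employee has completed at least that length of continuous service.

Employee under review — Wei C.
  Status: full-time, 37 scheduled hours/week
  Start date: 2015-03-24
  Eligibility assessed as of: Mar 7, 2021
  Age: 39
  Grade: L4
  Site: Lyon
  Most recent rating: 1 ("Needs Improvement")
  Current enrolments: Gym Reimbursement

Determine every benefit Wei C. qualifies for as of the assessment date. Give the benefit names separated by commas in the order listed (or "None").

Service from 2015-03-24 to Mar 7, 2021: 2175 days.
Remote Work Stipend — service 2175 days ≥ 1 year (≈365 days) ✓; age 39 ≥ 25 ✓; rating 1 < 3 ✗ → not eligible.
Volunteer Time Off — status full-time ✓ (not excluded); grade L4 ≥ L3 ✓; 37 hrs/wk ≥ 35 ✓; service 2175 days ≥ 12 months (≈360 days) ✓; not eligible for Remote Work Stipend ✗ → not eligible.
Gym Reimbursement — status full-time ✓; service 2175 days ≥ 45 days ✓; age 39 ≥ 25 ✓; grade L4 ≥ L4 ✓ → eligible.
Retirement Savings Plan — status full-time ✗ (requires seasonal) → not eligible.
Floating Holidays — status full-time ✓ (not excluded); grade L4 < L6 ✗ → not eligible.
Meal Allowance — service 2175 days ≥ 3 years (≈1095 days) ✓; rating 1 < 3 ✗ → not eligible.
Pension Scheme — status full-time ✗ (requires part-time or temporary) → not eligible.

Gym Reimbursement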